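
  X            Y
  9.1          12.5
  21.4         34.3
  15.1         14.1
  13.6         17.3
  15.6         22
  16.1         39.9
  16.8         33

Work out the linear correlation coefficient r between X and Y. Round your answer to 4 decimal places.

0.7151

n = 7, ΣX = 107.7, ΣY = 173.1, ΣX² = 1738.55, ΣY² = 4995.85, ΣXY = 2835.95
nΣXY − ΣXΣY = 19851.65 − 18642.87 = 1208.78
nΣX² − (ΣX)² = 12169.85 − 11599.29 = 570.56; nΣY² − (ΣY)² = 34970.95 − 29963.61 = 5007.34
r = 1208.78 / √(570.56 × 5007.34) = 1208.78 / 1690.2627 ≈ 0.7151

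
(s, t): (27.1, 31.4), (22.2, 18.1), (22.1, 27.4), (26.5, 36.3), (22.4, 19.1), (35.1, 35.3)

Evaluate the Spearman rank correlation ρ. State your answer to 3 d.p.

0.657

Rank s: 5, 2, 1, 4, 3, 6
Rank t: 4, 1, 3, 6, 2, 5
d = rank(s) − rank(t): 1, 1, -2, -2, 1, 1; Σd² = 12
ρ = 1 − 6Σd² / [n(n²−1)] = 1 − 6×12 / (6×35) = 1 − 72/210 ≈ 0.657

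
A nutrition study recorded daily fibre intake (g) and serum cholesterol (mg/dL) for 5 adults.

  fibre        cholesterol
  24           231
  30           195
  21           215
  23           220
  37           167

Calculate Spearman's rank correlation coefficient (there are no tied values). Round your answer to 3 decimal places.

Rank fibre: 3, 4, 1, 2, 5
Rank cholesterol: 5, 2, 3, 4, 1
d = rank(fibre) − rank(cholesterol): -2, 2, -2, -2, 4; Σd² = 32
ρ = 1 − 6Σd² / [n(n²−1)] = 1 − 6×32 / (5×24) = 1 − 192/120 ≈ -0.600

-0.600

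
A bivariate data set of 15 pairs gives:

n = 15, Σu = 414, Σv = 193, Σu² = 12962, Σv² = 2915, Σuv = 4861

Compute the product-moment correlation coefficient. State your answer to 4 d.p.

r = (nΣuv − ΣuΣv) / √[(nΣu² − (Σu)²)(nΣv² − (Σv)²)]
Numerator: 15×4861 − 414×193 = -6987
Denominator: √[(194430 − 171396)(43725 − 37249)] = √[23034 × 6476] = 12213.4428
r = -6987 / 12213.4428 ≈ -0.5721

-0.5721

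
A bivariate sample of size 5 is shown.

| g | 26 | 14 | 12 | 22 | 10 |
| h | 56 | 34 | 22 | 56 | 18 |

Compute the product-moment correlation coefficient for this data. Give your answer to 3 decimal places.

n = 5, Σg = 84, Σh = 186, Σg² = 1600, Σh² = 8236, Σgh = 3608
nΣgh − ΣgΣh = 18040 − 15624 = 2416
nΣg² − (Σg)² = 8000 − 7056 = 944; nΣh² − (Σh)² = 41180 − 34596 = 6584
r = 2416 / √(944 × 6584) = 2416 / 2493.0495 ≈ 0.969

0.969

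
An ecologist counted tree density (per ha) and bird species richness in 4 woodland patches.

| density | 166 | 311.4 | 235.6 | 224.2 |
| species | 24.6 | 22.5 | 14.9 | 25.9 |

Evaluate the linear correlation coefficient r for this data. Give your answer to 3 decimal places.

n = 4, Σx = 937.2, Σy = 87.9, Σx² = 230298.96, Σy² = 2004.23, Σxy = 20407.32
nΣxy − ΣxΣy = 81629.28 − 82379.88 = -750.6
nΣx² − (Σx)² = 921195.84 − 878343.84 = 42852; nΣy² − (Σy)² = 8016.92 − 7726.41 = 290.51
r = -750.6 / √(42852 × 290.51) = -750.6 / 3528.3048 ≈ -0.213

-0.213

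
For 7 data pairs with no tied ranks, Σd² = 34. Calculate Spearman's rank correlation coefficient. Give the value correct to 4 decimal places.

ρ = 1 − 6Σd² / [n(n²−1)] = 1 − 6×34 / (7×48)
  = 1 − 204/336 = 1 − 0.60714 ≈ 0.3929

0.3929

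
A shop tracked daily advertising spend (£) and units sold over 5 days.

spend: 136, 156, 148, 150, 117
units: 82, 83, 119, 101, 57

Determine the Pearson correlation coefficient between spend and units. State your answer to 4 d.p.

n = 5, Σx = 707, Σy = 442, Σx² = 100925, Σy² = 41224, Σxy = 63531
nΣxy − ΣxΣy = 317655 − 312494 = 5161
nΣx² − (Σx)² = 504625 − 499849 = 4776; nΣy² − (Σy)² = 206120 − 195364 = 10756
r = 5161 / √(4776 × 10756) = 5161 / 7167.3326 ≈ 0.7201

0.7201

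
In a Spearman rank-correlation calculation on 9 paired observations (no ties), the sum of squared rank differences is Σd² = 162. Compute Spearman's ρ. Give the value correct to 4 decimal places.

ρ = 1 − 6Σd² / [n(n²−1)] = 1 − 6×162 / (9×80)
  = 1 − 972/720 = 1 − 1.35000 ≈ -0.3500

-0.3500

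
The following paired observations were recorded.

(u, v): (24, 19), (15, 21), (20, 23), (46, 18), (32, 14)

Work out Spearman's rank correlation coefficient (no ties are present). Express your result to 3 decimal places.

-0.800

Rank u: 3, 1, 2, 5, 4
Rank v: 3, 4, 5, 2, 1
d = rank(u) − rank(v): 0, -3, -3, 3, 3; Σd² = 36
ρ = 1 − 6Σd² / [n(n²−1)] = 1 − 6×36 / (5×24) = 1 − 216/120 ≈ -0.800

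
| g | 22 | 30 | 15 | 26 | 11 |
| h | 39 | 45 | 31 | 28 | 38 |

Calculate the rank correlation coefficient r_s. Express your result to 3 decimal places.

0.300

Rank g: 3, 5, 2, 4, 1
Rank h: 4, 5, 2, 1, 3
d = rank(g) − rank(h): -1, 0, 0, 3, -2; Σd² = 14
ρ = 1 − 6Σd² / [n(n²−1)] = 1 − 6×14 / (5×24) = 1 − 84/120 ≈ 0.300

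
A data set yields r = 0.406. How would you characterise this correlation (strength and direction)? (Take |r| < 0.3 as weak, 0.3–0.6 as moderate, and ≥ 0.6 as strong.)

moderate positive

r = 0.406 > 0 so the relationship is positive.
|r| = 0.406, which falls in the moderate range.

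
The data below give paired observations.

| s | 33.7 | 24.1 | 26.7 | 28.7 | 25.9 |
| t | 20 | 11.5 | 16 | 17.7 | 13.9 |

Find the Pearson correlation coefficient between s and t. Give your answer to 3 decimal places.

n = 5, Σs = 139.1, Σt = 79.1, Σs² = 3923.89, Σt² = 1294.75, Σst = 2246.35
nΣst − ΣsΣt = 11231.75 − 11002.81 = 228.94
nΣs² − (Σs)² = 19619.45 − 19348.81 = 270.64; nΣt² − (Σt)² = 6473.75 − 6256.81 = 216.94
r = 228.94 / √(270.64 × 216.94) = 228.94 / 242.3069 ≈ 0.945

0.945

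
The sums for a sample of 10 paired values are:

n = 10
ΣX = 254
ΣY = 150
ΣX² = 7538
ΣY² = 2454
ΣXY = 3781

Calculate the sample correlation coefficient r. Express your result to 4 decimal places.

-0.0616

r = (nΣXY − ΣXΣY) / √[(nΣX² − (ΣX)²)(nΣY² − (ΣY)²)]
Numerator: 10×3781 − 254×150 = -290
Denominator: √[(75380 − 64516)(24540 − 22500)] = √[10864 × 2040] = 4707.7128
r = -290 / 4707.7128 ≈ -0.0616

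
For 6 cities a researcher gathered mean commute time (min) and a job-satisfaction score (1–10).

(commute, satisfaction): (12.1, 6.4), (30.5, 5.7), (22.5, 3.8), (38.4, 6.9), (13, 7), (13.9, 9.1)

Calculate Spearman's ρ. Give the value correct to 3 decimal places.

-0.257

Rank commute: 1, 5, 4, 6, 2, 3
Rank satisfaction: 3, 2, 1, 4, 5, 6
d = rank(commute) − rank(satisfaction): -2, 3, 3, 2, -3, -3; Σd² = 44
ρ = 1 − 6Σd² / [n(n²−1)] = 1 − 6×44 / (6×35) = 1 − 264/210 ≈ -0.257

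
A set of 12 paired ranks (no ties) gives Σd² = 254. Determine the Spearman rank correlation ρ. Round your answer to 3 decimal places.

0.112

ρ = 1 − 6Σd² / [n(n²−1)] = 1 − 6×254 / (12×143)
  = 1 − 1524/1716 = 1 − 0.8881 ≈ 0.112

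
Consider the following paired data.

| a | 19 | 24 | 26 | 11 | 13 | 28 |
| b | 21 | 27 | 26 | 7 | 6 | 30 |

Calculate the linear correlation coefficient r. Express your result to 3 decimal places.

0.973

n = 6, Σa = 121, Σb = 117, Σa² = 2687, Σb² = 2831, Σab = 2718
nΣab − ΣaΣb = 16308 − 14157 = 2151
nΣa² − (Σa)² = 16122 − 14641 = 1481; nΣb² − (Σb)² = 16986 − 13689 = 3297
r = 2151 / √(1481 × 3297) = 2151 / 2209.7188 ≈ 0.973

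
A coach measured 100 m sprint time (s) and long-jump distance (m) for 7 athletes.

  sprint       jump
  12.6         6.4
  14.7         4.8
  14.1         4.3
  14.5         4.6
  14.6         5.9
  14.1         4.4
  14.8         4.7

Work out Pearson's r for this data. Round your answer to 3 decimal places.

n = 7, Σx = 99.4, Σy = 35.1, Σx² = 1414.92, Σy² = 179.91, Σxy = 496.27
nΣxy − ΣxΣy = 3473.89 − 3488.94 = -15.05
nΣx² − (Σx)² = 9904.44 − 9880.36 = 24.08; nΣy² − (Σy)² = 1259.37 − 1232.01 = 27.36
r = -15.05 / √(24.08 × 27.36) = -15.05 / 25.6677 ≈ -0.586

-0.586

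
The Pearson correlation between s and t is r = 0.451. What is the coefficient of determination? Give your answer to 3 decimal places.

r² = (0.451)² = 0.203

0.203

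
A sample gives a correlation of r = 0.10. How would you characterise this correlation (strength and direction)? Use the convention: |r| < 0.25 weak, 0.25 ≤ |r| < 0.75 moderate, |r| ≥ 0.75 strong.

r = 0.10 > 0 so the relationship is positive.
|r| = 0.10, which falls in the weak range.

weak positive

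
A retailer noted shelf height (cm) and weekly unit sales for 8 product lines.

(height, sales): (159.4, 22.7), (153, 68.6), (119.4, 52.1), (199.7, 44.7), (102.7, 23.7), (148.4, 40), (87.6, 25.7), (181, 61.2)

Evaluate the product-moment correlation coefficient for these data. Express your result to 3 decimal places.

n = 8, Σx = 1151.2, Σy = 338.7, Σx² = 175958.42, Σy² = 16501.37, Σxy = 50960.02
nΣxy − ΣxΣy = 407680.16 − 389911.44 = 17768.72
nΣx² − (Σx)² = 1407667.36 − 1325261.44 = 82405.92; nΣy² − (Σy)² = 132010.96 − 114717.69 = 17293.27
r = 17768.72 / √(82405.92 × 17293.27) = 17768.72 / 37750.0705 ≈ 0.471

0.471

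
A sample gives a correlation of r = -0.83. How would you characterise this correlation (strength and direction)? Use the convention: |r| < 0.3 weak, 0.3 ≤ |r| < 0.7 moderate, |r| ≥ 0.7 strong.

strong negative

r = -0.83 < 0 so the relationship is negative.
|r| = 0.83, which falls in the strong range.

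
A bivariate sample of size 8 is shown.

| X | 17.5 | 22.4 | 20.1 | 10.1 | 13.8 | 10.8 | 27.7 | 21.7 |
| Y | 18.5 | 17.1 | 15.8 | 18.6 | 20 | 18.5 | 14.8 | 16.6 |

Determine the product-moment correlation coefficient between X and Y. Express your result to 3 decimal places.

-0.838

n = 8, ΣX = 144.1, ΣY = 139.9, ΣX² = 2859.29, ΣY² = 2467.11, ΣXY = 2458.21
nΣXY − ΣXΣY = 19665.68 − 20159.59 = -493.91
nΣX² − (ΣX)² = 22874.32 − 20764.81 = 2109.51; nΣY² − (ΣY)² = 19736.88 − 19572.01 = 164.87
r = -493.91 / √(2109.51 × 164.87) = -493.91 / 589.7414 ≈ -0.838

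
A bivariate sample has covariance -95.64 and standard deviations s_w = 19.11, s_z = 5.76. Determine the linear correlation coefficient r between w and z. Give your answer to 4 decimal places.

r = Cov(w,z) / (s_w · s_z) = -95.64 / (19.11 × 5.76)
  = -95.64 / 110.0736 ≈ -0.8689

-0.8689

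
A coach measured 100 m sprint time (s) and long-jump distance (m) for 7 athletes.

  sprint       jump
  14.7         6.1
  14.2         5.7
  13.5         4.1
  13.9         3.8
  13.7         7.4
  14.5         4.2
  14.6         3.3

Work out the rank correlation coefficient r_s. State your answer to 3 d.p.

Rank sprint: 7, 4, 1, 3, 2, 5, 6
Rank jump: 6, 5, 3, 2, 7, 4, 1
d = rank(sprint) − rank(jump): 1, -1, -2, 1, -5, 1, 5; Σd² = 58
ρ = 1 − 6Σd² / [n(n²−1)] = 1 − 6×58 / (7×48) = 1 − 348/336 ≈ -0.036

-0.036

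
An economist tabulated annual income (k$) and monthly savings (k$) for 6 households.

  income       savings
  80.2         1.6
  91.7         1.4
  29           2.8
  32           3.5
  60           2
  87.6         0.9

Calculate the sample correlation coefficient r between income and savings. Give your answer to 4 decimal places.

-0.9376

n = 6, Σx = 380.5, Σy = 12.2, Σx² = 27979.69, Σy² = 29.42, Σxy = 648.74
nΣxy − ΣxΣy = 3892.44 − 4642.1 = -749.66
nΣx² − (Σx)² = 167878.14 − 144780.25 = 23097.89; nΣy² − (Σy)² = 176.52 − 148.84 = 27.68
r = -749.66 / √(23097.89 × 27.68) = -749.66 / 799.5934 ≈ -0.9376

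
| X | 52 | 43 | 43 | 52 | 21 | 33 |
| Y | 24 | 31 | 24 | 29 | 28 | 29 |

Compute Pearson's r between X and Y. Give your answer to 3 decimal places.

n = 6, ΣX = 244, ΣY = 165, ΣX² = 10636, ΣY² = 4579, ΣXY = 6666
nΣXY − ΣXΣY = 39996 − 40260 = -264
nΣX² − (ΣX)² = 63816 − 59536 = 4280; nΣY² − (ΣY)² = 27474 − 27225 = 249
r = -264 / √(4280 × 249) = -264 / 1032.3372 ≈ -0.256

-0.256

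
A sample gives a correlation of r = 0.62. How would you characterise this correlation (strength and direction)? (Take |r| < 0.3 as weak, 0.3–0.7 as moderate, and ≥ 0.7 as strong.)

r = 0.62 > 0 so the relationship is positive.
|r| = 0.62, which falls in the moderate range.

moderate positive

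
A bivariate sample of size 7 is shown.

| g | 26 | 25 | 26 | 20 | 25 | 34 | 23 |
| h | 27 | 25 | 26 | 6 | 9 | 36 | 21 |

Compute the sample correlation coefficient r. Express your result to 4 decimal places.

0.8090

n = 7, Σg = 179, Σh = 150, Σg² = 4687, Σh² = 3884, Σgh = 4055
nΣgh − ΣgΣh = 28385 − 26850 = 1535
nΣg² − (Σg)² = 32809 − 32041 = 768; nΣh² − (Σh)² = 27188 − 22500 = 4688
r = 1535 / √(768 × 4688) = 1535 / 1897.4678 ≈ 0.8090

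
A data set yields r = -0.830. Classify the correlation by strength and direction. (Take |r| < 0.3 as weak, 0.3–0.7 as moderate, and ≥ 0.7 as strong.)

r = -0.830 < 0 so the relationship is negative.
|r| = 0.830, which falls in the strong range.

strong negative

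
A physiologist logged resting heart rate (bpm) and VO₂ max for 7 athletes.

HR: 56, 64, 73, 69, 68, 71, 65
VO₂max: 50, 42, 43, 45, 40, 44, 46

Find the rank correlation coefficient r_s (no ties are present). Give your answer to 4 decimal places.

-0.3214

Rank HR: 1, 2, 7, 5, 4, 6, 3
Rank VO₂max: 7, 2, 3, 5, 1, 4, 6
d = rank(HR) − rank(VO₂max): -6, 0, 4, 0, 3, 2, -3; Σd² = 74
ρ = 1 − 6Σd² / [n(n²−1)] = 1 − 6×74 / (7×48) = 1 − 444/336 ≈ -0.3214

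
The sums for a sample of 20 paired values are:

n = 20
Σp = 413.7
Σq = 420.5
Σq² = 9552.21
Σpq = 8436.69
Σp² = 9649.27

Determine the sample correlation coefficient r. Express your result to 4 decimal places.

-0.2966

r = (nΣpq − ΣpΣq) / √[(nΣp² − (Σp)²)(nΣq² − (Σq)²)]
Numerator: 20×8436.69 − 413.7×420.5 = -5227.05
Denominator: √[(192985.4 − 171147.69)(191044.2 − 176820.25)] = √[21837.71 × 14223.95] = 17624.3722
r = -5227.05 / 17624.3722 ≈ -0.2966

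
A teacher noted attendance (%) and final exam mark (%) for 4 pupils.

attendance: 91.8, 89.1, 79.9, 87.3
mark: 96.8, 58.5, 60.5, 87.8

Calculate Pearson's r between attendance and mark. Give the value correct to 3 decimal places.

0.598

n = 4, Σx = 348.1, Σy = 303.6, Σx² = 30371.35, Σy² = 24161.58, Σxy = 26597.48
nΣxy − ΣxΣy = 106389.92 − 105683.16 = 706.76
nΣx² − (Σx)² = 121485.4 − 121173.61 = 311.79; nΣy² − (Σy)² = 96646.32 − 92172.96 = 4473.36
r = 706.76 / √(311.79 × 4473.36) = 706.76 / 1180.9949 ≈ 0.598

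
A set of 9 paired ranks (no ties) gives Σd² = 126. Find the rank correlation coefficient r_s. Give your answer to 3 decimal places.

ρ = 1 − 6Σd² / [n(n²−1)] = 1 − 6×126 / (9×80)
  = 1 − 756/720 = 1 − 1.0500 ≈ -0.050

-0.050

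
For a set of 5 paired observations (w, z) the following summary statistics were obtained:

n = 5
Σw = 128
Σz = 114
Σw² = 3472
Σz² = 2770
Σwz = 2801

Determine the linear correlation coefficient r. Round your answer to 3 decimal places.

r = (nΣwz − ΣwΣz) / √[(nΣw² − (Σw)²)(nΣz² − (Σz)²)]
Numerator: 5×2801 − 128×114 = -587
Denominator: √[(17360 − 16384)(13850 − 12996)] = √[976 × 854] = 912.9644
r = -587 / 912.9644 ≈ -0.643

-0.643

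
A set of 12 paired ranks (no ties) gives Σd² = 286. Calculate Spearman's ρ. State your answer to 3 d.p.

0.000

ρ = 1 − 6Σd² / [n(n²−1)] = 1 − 6×286 / (12×143)
  = 1 − 1716/1716 = 1 − 1.0000 ≈ 0.000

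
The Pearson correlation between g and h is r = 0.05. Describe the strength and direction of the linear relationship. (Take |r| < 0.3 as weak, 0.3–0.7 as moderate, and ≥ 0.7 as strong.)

weak positive

r = 0.05 > 0 so the relationship is positive.
|r| = 0.05, which falls in the weak range.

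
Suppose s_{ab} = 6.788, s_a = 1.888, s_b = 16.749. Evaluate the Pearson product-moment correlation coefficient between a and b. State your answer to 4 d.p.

0.2147

r = Cov(a,b) / (s_a · s_b) = 6.788 / (1.888 × 16.749)
  = 6.788 / 31.6221 ≈ 0.2147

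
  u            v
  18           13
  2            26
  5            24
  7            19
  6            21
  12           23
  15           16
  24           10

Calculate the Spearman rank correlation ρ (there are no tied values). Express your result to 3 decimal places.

-0.929

Rank u: 7, 1, 2, 4, 3, 5, 6, 8
Rank v: 2, 8, 7, 4, 5, 6, 3, 1
d = rank(u) − rank(v): 5, -7, -5, 0, -2, -1, 3, 7; Σd² = 162
ρ = 1 − 6Σd² / [n(n²−1)] = 1 − 6×162 / (8×63) = 1 − 972/504 ≈ -0.929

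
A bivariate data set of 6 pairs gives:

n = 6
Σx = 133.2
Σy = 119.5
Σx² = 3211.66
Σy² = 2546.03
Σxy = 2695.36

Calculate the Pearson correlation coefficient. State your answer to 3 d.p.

0.207

r = (nΣxy − ΣxΣy) / √[(nΣx² − (Σx)²)(nΣy² − (Σy)²)]
Numerator: 6×2695.36 − 133.2×119.5 = 254.76
Denominator: √[(19269.96 − 17742.24)(15276.18 − 14280.25)] = √[1527.72 × 995.93] = 1233.4919
r = 254.76 / 1233.4919 ≈ 0.207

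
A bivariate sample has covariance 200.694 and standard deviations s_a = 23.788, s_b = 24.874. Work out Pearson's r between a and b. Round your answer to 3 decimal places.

0.339

r = Cov(a,b) / (s_a · s_b) = 200.694 / (23.788 × 24.874)
  = 200.694 / 591.7027 ≈ 0.339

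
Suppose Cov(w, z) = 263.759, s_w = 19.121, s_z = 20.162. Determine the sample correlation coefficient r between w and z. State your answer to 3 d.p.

r = Cov(w,z) / (s_w · s_z) = 263.759 / (19.121 × 20.162)
  = 263.759 / 385.5176 ≈ 0.684

0.684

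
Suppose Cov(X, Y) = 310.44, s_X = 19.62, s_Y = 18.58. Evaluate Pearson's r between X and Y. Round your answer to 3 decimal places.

r = Cov(X,Y) / (s_X · s_Y) = 310.44 / (19.62 × 18.58)
  = 310.44 / 364.5396 ≈ 0.852

0.852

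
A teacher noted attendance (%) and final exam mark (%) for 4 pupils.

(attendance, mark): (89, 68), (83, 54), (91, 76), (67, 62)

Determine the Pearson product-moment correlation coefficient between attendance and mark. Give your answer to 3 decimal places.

n = 4, Σx = 330, Σy = 260, Σx² = 27580, Σy² = 17160, Σxy = 21604
nΣxy − ΣxΣy = 86416 − 85800 = 616
nΣx² − (Σx)² = 110320 − 108900 = 1420; nΣy² − (Σy)² = 68640 − 67600 = 1040
r = 616 / √(1420 × 1040) = 616 / 1215.2366 ≈ 0.507

0.507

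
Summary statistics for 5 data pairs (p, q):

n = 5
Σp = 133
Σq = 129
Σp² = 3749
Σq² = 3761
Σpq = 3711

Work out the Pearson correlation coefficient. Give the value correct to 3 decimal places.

0.925

r = (nΣpq − ΣpΣq) / √[(nΣp² − (Σp)²)(nΣq² − (Σq)²)]
Numerator: 5×3711 − 133×129 = 1398
Denominator: √[(18745 − 17689)(18805 − 16641)] = √[1056 × 2164] = 1511.6825
r = 1398 / 1511.6825 ≈ 0.925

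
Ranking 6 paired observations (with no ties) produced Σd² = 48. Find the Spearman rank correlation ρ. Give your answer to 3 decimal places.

ρ = 1 − 6Σd² / [n(n²−1)] = 1 − 6×48 / (6×35)
  = 1 − 288/210 = 1 − 1.3714 ≈ -0.371

-0.371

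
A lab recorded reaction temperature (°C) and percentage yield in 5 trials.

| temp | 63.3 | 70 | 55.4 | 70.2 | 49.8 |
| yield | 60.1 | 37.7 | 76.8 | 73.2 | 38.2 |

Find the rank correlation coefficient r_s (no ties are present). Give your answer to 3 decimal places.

Rank temp: 3, 4, 2, 5, 1
Rank yield: 3, 1, 5, 4, 2
d = rank(temp) − rank(yield): 0, 3, -3, 1, -1; Σd² = 20
ρ = 1 − 6Σd² / [n(n²−1)] = 1 − 6×20 / (5×24) = 1 − 120/120 ≈ 0.000

0.000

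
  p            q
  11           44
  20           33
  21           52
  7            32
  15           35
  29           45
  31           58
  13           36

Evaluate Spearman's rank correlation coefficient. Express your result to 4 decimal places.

0.7381

Rank p: 2, 5, 6, 1, 4, 7, 8, 3
Rank q: 5, 2, 7, 1, 3, 6, 8, 4
d = rank(p) − rank(q): -3, 3, -1, 0, 1, 1, 0, -1; Σd² = 22
ρ = 1 − 6Σd² / [n(n²−1)] = 1 − 6×22 / (8×63) = 1 − 132/504 ≈ 0.7381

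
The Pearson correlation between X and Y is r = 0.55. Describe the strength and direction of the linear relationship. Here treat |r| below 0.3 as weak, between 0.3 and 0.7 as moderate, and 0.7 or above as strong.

r = 0.55 > 0 so the relationship is positive.
|r| = 0.55, which falls in the moderate range.

moderate positive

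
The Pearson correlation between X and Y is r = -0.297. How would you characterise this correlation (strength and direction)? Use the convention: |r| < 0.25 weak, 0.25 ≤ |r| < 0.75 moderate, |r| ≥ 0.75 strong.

moderate negative

r = -0.297 < 0 so the relationship is negative.
|r| = 0.297, which falls in the moderate range.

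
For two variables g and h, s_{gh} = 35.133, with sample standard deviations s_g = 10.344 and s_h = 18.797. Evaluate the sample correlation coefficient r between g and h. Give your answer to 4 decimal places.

0.1807

r = Cov(g,h) / (s_g · s_h) = 35.133 / (10.344 × 18.797)
  = 35.133 / 194.4362 ≈ 0.1807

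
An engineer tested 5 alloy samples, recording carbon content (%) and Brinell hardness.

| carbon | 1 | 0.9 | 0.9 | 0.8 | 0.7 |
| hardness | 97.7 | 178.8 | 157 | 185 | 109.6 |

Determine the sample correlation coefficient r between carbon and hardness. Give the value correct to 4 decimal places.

n = 5, Σx = 4.3, Σy = 728.1, Σx² = 3.75, Σy² = 112400.89, Σxy = 624.64
nΣxy − ΣxΣy = 3123.2 − 3130.83 = -7.63
nΣx² − (Σx)² = 18.75 − 18.49 = 0.26; nΣy² − (Σy)² = 562004.45 − 530129.61 = 31874.84
r = -7.63 / √(0.26 × 31874.84) = -7.63 / 91.0355 ≈ -0.0838

-0.0838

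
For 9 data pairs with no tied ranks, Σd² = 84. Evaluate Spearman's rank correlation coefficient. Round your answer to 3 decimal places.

ρ = 1 − 6Σd² / [n(n²−1)] = 1 − 6×84 / (9×80)
  = 1 − 504/720 = 1 − 0.7000 ≈ 0.300

0.300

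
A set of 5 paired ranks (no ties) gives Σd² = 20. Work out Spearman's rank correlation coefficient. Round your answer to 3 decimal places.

0.000

ρ = 1 − 6Σd² / [n(n²−1)] = 1 − 6×20 / (5×24)
  = 1 − 120/120 = 1 − 1.0000 ≈ 0.000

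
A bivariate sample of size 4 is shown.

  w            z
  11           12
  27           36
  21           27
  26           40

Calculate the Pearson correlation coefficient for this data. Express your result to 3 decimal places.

0.980

n = 4, Σw = 85, Σz = 115, Σw² = 1967, Σz² = 3769, Σwz = 2711
nΣwz − ΣwΣz = 10844 − 9775 = 1069
nΣw² − (Σw)² = 7868 − 7225 = 643; nΣz² − (Σz)² = 15076 − 13225 = 1851
r = 1069 / √(643 × 1851) = 1069 / 1090.9597 ≈ 0.980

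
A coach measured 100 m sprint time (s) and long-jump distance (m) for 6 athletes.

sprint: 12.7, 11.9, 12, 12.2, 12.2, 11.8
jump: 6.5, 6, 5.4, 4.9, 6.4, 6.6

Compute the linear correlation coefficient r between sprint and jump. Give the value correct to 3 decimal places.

n = 6, Σx = 72.8, Σy = 35.8, Σx² = 883.82, Σy² = 215.94, Σxy = 434.49
nΣxy − ΣxΣy = 2606.94 − 2606.24 = 0.7
nΣx² − (Σx)² = 5302.92 − 5299.84 = 3.08; nΣy² − (Σy)² = 1295.64 − 1281.64 = 14
r = 0.7 / √(3.08 × 14) = 0.7 / 6.5666 ≈ 0.107

0.107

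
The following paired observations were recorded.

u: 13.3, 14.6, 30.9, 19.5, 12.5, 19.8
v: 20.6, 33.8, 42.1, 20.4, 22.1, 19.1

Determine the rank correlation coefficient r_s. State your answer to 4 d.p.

0.0286

Rank u: 2, 3, 6, 4, 1, 5
Rank v: 3, 5, 6, 2, 4, 1
d = rank(u) − rank(v): -1, -2, 0, 2, -3, 4; Σd² = 34
ρ = 1 − 6Σd² / [n(n²−1)] = 1 − 6×34 / (6×35) = 1 − 204/210 ≈ 0.0286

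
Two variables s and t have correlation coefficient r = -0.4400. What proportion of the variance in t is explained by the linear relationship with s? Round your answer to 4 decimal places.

r² = (-0.4400)² = 0.1936

0.1936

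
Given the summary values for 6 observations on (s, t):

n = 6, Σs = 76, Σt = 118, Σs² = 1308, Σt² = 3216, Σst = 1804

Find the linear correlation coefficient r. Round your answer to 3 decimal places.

0.556

r = (nΣst − ΣsΣt) / √[(nΣs² − (Σs)²)(nΣt² − (Σt)²)]
Numerator: 6×1804 − 76×118 = 1856
Denominator: √[(7848 − 5776)(19296 − 13924)] = √[2072 × 5372] = 3336.2830
r = 1856 / 3336.2830 ≈ 0.556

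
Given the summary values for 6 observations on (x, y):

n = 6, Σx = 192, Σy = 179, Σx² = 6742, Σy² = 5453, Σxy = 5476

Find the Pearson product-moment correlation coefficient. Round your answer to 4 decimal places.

r = (nΣxy − ΣxΣy) / √[(nΣx² − (Σx)²)(nΣy² − (Σy)²)]
Numerator: 6×5476 − 192×179 = -1512
Denominator: √[(40452 − 36864)(32718 − 32041)] = √[3588 × 677] = 1558.5493
r = -1512 / 1558.5493 ≈ -0.9701

-0.9701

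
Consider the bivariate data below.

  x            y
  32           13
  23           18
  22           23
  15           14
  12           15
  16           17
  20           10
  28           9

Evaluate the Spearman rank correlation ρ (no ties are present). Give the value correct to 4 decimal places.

Rank x: 8, 6, 5, 2, 1, 3, 4, 7
Rank y: 3, 7, 8, 4, 5, 6, 2, 1
d = rank(x) − rank(y): 5, -1, -3, -2, -4, -3, 2, 6; Σd² = 104
ρ = 1 − 6Σd² / [n(n²−1)] = 1 − 6×104 / (8×63) = 1 − 624/504 ≈ -0.2381

-0.2381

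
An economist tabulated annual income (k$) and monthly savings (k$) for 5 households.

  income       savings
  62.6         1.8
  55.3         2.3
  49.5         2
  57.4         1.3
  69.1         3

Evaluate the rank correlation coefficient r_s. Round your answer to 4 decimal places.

Rank income: 4, 2, 1, 3, 5
Rank savings: 2, 4, 3, 1, 5
d = rank(income) − rank(savings): 2, -2, -2, 2, 0; Σd² = 16
ρ = 1 − 6Σd² / [n(n²−1)] = 1 − 6×16 / (5×24) = 1 − 96/120 ≈ 0.2000

0.2000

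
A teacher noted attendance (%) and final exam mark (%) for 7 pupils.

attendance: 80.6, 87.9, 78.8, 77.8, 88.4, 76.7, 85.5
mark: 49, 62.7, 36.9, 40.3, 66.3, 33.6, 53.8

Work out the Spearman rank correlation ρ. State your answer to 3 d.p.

0.964

Rank attendance: 4, 6, 3, 2, 7, 1, 5
Rank mark: 4, 6, 2, 3, 7, 1, 5
d = rank(attendance) − rank(mark): 0, 0, 1, -1, 0, 0, 0; Σd² = 2
ρ = 1 − 6Σd² / [n(n²−1)] = 1 − 6×2 / (7×48) = 1 − 12/336 ≈ 0.964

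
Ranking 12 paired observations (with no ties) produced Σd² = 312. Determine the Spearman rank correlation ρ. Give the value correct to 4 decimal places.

ρ = 1 − 6Σd² / [n(n²−1)] = 1 − 6×312 / (12×143)
  = 1 − 1872/1716 = 1 − 1.09091 ≈ -0.0909

-0.0909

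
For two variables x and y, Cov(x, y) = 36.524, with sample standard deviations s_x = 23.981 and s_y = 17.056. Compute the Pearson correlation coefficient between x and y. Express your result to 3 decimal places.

0.089

r = Cov(x,y) / (s_x · s_y) = 36.524 / (23.981 × 17.056)
  = 36.524 / 409.0199 ≈ 0.089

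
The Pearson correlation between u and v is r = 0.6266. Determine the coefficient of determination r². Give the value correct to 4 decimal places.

0.3926

r² = (0.6266)² = 0.3926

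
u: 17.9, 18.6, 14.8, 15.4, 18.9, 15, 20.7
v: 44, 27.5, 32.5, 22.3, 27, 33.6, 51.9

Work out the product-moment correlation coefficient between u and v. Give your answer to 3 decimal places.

n = 7, Σu = 121.3, Σv = 238.8, Σu² = 2133.27, Σv² = 8797.36, Σuv = 4212.15
nΣuv − ΣuΣv = 29485.05 − 28966.44 = 518.61
nΣu² − (Σu)² = 14932.89 − 14713.69 = 219.2; nΣv² − (Σv)² = 61581.52 − 57025.44 = 4556.08
r = 518.61 / √(219.2 × 4556.08) = 518.61 / 999.3462 ≈ 0.519

0.519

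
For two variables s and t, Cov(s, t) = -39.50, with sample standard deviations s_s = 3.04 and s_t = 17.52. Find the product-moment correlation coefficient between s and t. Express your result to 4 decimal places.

r = Cov(s,t) / (s_s · s_t) = -39.50 / (3.04 × 17.52)
  = -39.50 / 53.2608 ≈ -0.7416

-0.7416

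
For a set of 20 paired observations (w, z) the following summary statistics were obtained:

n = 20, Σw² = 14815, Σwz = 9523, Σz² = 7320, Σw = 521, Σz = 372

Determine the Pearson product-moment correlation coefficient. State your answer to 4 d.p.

-0.2375

r = (nΣwz − ΣwΣz) / √[(nΣw² − (Σw)²)(nΣz² − (Σz)²)]
Numerator: 20×9523 − 521×372 = -3352
Denominator: √[(296300 − 271441)(146400 − 138384)] = √[24859 × 8016] = 14116.2936
r = -3352 / 14116.2936 ≈ -0.2375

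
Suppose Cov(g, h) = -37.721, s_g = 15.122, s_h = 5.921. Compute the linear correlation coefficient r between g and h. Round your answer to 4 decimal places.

-0.4213

r = Cov(g,h) / (s_g · s_h) = -37.721 / (15.122 × 5.921)
  = -37.721 / 89.5374 ≈ -0.4213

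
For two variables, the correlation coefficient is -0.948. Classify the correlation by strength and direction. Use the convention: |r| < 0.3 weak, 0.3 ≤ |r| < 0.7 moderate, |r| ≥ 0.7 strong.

strong negative

r = -0.948 < 0 so the relationship is negative.
|r| = 0.948, which falls in the strong range.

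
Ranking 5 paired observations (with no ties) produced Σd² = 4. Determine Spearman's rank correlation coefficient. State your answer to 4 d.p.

ρ = 1 − 6Σd² / [n(n²−1)] = 1 − 6×4 / (5×24)
  = 1 − 24/120 = 1 − 0.20000 ≈ 0.8000

0.8000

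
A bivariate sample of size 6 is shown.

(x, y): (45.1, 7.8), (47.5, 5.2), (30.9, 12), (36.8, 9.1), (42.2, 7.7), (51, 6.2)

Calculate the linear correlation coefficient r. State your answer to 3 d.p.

-0.939

n = 6, Σx = 253.5, Σy = 48, Σx² = 10981.15, Σy² = 412.42, Σxy = 1945.6
nΣxy − ΣxΣy = 11673.6 − 12168 = -494.4
nΣx² − (Σx)² = 65886.9 − 64262.25 = 1624.65; nΣy² − (Σy)² = 2474.52 − 2304 = 170.52
r = -494.4 / √(1624.65 × 170.52) = -494.4 / 526.3414 ≈ -0.939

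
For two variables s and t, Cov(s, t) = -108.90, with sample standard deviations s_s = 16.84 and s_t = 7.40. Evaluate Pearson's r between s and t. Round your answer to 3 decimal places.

-0.874

r = Cov(s,t) / (s_s · s_t) = -108.90 / (16.84 × 7.40)
  = -108.90 / 124.6160 ≈ -0.874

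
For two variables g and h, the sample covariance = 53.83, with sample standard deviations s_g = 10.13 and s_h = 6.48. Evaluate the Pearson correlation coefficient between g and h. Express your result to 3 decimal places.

r = Cov(g,h) / (s_g · s_h) = 53.83 / (10.13 × 6.48)
  = 53.83 / 65.6424 ≈ 0.820

0.820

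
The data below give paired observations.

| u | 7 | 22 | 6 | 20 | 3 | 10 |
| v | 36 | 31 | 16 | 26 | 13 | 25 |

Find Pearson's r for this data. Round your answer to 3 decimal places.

0.505

n = 6, Σu = 68, Σv = 147, Σu² = 1078, Σv² = 3983, Σuv = 1839
nΣuv − ΣuΣv = 11034 − 9996 = 1038
nΣu² − (Σu)² = 6468 − 4624 = 1844; nΣv² − (Σv)² = 23898 − 21609 = 2289
r = 1038 / √(1844 × 2289) = 1038 / 2054.4868 ≈ 0.505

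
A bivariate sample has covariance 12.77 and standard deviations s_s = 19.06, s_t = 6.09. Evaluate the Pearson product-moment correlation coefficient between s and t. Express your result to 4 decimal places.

r = Cov(s,t) / (s_s · s_t) = 12.77 / (19.06 × 6.09)
  = 12.77 / 116.0754 ≈ 0.1100

0.1100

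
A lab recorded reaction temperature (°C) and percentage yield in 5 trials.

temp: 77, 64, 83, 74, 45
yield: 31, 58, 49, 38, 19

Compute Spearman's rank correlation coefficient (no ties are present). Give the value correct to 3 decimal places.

0.300

Rank temp: 4, 2, 5, 3, 1
Rank yield: 2, 5, 4, 3, 1
d = rank(temp) − rank(yield): 2, -3, 1, 0, 0; Σd² = 14
ρ = 1 − 6Σd² / [n(n²−1)] = 1 − 6×14 / (5×24) = 1 − 84/120 ≈ 0.300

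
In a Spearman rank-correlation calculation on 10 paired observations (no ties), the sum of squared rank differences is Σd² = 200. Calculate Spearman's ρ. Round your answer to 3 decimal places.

ρ = 1 − 6Σd² / [n(n²−1)] = 1 − 6×200 / (10×99)
  = 1 − 1200/990 = 1 − 1.2121 ≈ -0.212

-0.212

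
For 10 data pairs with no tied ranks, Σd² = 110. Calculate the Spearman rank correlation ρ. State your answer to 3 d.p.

0.333

ρ = 1 − 6Σd² / [n(n²−1)] = 1 − 6×110 / (10×99)
  = 1 − 660/990 = 1 − 0.6667 ≈ 0.333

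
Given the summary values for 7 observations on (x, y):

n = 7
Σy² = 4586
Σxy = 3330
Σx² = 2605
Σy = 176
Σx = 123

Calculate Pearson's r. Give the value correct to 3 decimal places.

0.889

r = (nΣxy − ΣxΣy) / √[(nΣx² − (Σx)²)(nΣy² − (Σy)²)]
Numerator: 7×3330 − 123×176 = 1662
Denominator: √[(18235 − 15129)(32102 − 30976)] = √[3106 × 1126] = 1870.1219
r = 1662 / 1870.1219 ≈ 0.889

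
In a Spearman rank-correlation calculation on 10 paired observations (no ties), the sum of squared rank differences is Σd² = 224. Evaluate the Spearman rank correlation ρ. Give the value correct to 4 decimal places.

ρ = 1 − 6Σd² / [n(n²−1)] = 1 − 6×224 / (10×99)
  = 1 − 1344/990 = 1 − 1.35758 ≈ -0.3576

-0.3576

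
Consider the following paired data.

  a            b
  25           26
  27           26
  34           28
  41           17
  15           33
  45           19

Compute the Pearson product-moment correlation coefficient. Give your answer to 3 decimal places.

n = 6, Σa = 187, Σb = 149, Σa² = 6441, Σb² = 3875, Σab = 4351
nΣab − ΣaΣb = 26106 − 27863 = -1757
nΣa² − (Σa)² = 38646 − 34969 = 3677; nΣb² − (Σb)² = 23250 − 22201 = 1049
r = -1757 / √(3677 × 1049) = -1757 / 1963.9687 ≈ -0.895

-0.895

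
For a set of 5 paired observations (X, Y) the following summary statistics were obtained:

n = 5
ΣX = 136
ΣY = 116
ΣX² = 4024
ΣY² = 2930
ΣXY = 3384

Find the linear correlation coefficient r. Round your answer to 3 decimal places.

r = (nΣXY − ΣXΣY) / √[(nΣX² − (ΣX)²)(nΣY² − (ΣY)²)]
Numerator: 5×3384 − 136×116 = 1144
Denominator: √[(20120 − 18496)(14650 − 13456)] = √[1624 × 1194] = 1392.4999
r = 1144 / 1392.4999 ≈ 0.822

0.822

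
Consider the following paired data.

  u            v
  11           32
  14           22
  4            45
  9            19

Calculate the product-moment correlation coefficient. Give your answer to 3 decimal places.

-0.743

n = 4, Σu = 38, Σv = 118, Σu² = 414, Σv² = 3894, Σuv = 1011
nΣuv − ΣuΣv = 4044 − 4484 = -440
nΣu² − (Σu)² = 1656 − 1444 = 212; nΣv² − (Σv)² = 15576 − 13924 = 1652
r = -440 / √(212 × 1652) = -440 / 591.7973 ≈ -0.743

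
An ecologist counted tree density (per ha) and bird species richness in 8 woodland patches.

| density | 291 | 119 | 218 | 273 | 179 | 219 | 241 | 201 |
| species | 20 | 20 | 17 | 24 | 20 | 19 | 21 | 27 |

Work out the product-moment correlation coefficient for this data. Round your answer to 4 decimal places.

0.1067

n = 8, Σx = 1741, Σy = 168, Σx² = 399379, Σy² = 3596, Σxy = 36687
nΣxy − ΣxΣy = 293496 − 292488 = 1008
nΣx² − (Σx)² = 3195032 − 3031081 = 163951; nΣy² − (Σy)² = 28768 − 28224 = 544
r = 1008 / √(163951 × 544) = 1008 / 9444.0110 ≈ 0.1067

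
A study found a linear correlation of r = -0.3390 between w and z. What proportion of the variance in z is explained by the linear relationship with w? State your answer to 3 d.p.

r² = (-0.3390)² = 0.115

0.115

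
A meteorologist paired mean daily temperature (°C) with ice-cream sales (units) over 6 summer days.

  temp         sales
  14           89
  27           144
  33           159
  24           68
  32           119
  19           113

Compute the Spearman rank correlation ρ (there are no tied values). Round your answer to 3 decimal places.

Rank temp: 1, 4, 6, 3, 5, 2
Rank sales: 2, 5, 6, 1, 4, 3
d = rank(temp) − rank(sales): -1, -1, 0, 2, 1, -1; Σd² = 8
ρ = 1 − 6Σd² / [n(n²−1)] = 1 − 6×8 / (6×35) = 1 − 48/210 ≈ 0.771

0.771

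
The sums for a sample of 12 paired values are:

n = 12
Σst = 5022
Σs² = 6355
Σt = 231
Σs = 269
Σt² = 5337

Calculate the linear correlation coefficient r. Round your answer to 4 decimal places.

-0.2905

r = (nΣst − ΣsΣt) / √[(nΣs² − (Σs)²)(nΣt² − (Σt)²)]
Numerator: 12×5022 − 269×231 = -1875
Denominator: √[(76260 − 72361)(64044 − 53361)] = √[3899 × 10683] = 6453.9149
r = -1875 / 6453.9149 ≈ -0.2905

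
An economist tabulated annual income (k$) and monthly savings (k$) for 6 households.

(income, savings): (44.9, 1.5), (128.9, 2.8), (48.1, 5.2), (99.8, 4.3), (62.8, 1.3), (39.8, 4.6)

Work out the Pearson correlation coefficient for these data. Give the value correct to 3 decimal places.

-0.070

n = 6, Σx = 424.3, Σy = 19.7, Σx² = 36432.75, Σy² = 78.47, Σxy = 1372.25
nΣxy − ΣxΣy = 8233.5 − 8358.71 = -125.21
nΣx² − (Σx)² = 218596.5 − 180030.49 = 38566.01; nΣy² − (Σy)² = 470.82 − 388.09 = 82.73
r = -125.21 / √(38566.01 × 82.73) = -125.21 / 1786.2156 ≈ -0.070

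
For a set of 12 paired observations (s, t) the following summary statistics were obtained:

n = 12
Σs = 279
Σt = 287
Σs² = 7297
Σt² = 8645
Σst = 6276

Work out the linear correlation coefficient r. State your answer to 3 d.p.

r = (nΣst − ΣsΣt) / √[(nΣs² − (Σs)²)(nΣt² − (Σt)²)]
Numerator: 12×6276 − 279×287 = -4761
Denominator: √[(87564 − 77841)(103740 − 82369)] = √[9723 × 21371] = 14414.9309
r = -4761 / 14414.9309 ≈ -0.330

-0.330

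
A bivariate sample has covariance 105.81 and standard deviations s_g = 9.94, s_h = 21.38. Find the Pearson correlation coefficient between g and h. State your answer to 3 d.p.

0.498

r = Cov(g,h) / (s_g · s_h) = 105.81 / (9.94 × 21.38)
  = 105.81 / 212.5172 ≈ 0.498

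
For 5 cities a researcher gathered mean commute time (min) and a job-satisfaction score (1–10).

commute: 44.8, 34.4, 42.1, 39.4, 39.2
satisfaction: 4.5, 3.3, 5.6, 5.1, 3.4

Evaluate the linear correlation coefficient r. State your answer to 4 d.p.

n = 5, Σx = 199.9, Σy = 21.9, Σx² = 8051.81, Σy² = 100.07, Σxy = 885.1
nΣxy − ΣxΣy = 4425.5 − 4377.81 = 47.69
nΣx² − (Σx)² = 40259.05 − 39960.01 = 299.04; nΣy² − (Σy)² = 500.35 − 479.61 = 20.74
r = 47.69 / √(299.04 × 20.74) = 47.69 / 78.7533 ≈ 0.6056

0.6056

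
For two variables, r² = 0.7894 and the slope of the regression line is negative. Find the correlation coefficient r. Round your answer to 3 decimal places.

|r| = √0.7894 = 0.888
The association is negative, so r = −0.888.

-0.888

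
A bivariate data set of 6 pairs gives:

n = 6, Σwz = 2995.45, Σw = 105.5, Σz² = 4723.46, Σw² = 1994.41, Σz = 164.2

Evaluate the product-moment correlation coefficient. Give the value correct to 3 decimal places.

r = (nΣwz − ΣwΣz) / √[(nΣw² − (Σw)²)(nΣz² − (Σz)²)]
Numerator: 6×2995.45 − 105.5×164.2 = 649.6
Denominator: √[(11966.46 − 11130.25)(28340.76 − 26961.64)] = √[836.21 × 1379.12] = 1073.8873
r = 649.6 / 1073.8873 ≈ 0.605

0.605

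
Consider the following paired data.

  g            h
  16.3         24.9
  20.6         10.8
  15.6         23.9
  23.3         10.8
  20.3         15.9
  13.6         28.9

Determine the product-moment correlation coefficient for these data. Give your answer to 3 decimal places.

-0.965

n = 6, Σg = 109.7, Σh = 115.2, Σg² = 2073.35, Σh² = 2512.52, Σgh = 1968.64
nΣgh − ΣgΣh = 11811.84 − 12637.44 = -825.6
nΣg² − (Σg)² = 12440.1 − 12034.09 = 406.01; nΣh² − (Σh)² = 15075.12 − 13271.04 = 1804.08
r = -825.6 / √(406.01 × 1804.08) = -825.6 / 855.8473 ≈ -0.965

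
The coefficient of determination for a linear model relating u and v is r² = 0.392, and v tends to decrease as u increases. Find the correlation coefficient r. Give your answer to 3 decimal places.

|r| = √0.392 = 0.626
The association is negative, so r = −0.626.

-0.626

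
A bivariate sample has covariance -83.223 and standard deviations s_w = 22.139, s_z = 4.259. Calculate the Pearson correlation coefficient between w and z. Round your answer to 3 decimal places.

r = Cov(w,z) / (s_w · s_z) = -83.223 / (22.139 × 4.259)
  = -83.223 / 94.2900 ≈ -0.883

-0.883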